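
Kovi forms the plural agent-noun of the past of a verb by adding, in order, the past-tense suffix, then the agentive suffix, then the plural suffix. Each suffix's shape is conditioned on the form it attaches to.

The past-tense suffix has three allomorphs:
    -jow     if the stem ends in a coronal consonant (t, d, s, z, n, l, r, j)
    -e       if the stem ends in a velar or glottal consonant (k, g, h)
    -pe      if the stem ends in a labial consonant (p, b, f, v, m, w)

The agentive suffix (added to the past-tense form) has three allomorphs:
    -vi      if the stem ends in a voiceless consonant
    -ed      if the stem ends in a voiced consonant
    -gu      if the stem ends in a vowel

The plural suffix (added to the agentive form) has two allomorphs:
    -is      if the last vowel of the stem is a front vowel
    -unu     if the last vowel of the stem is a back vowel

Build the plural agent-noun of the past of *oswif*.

*oswif*: final consonant = /f/, labial → -pe → *oswifpe*.
The final sound of the past-tense form *oswifpe* is /e/, which is a vowel, so the agentive suffix is -gu, giving *oswifpegu*.
The agentive form *oswifpegu* — last vowel /u/ (a back vowel) → -unu → *oswifpeguunu*.

oswifpeguunu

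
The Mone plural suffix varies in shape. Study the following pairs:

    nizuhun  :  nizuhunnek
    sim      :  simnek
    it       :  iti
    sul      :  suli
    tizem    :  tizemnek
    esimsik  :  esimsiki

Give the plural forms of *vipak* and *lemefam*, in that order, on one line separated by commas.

Looking at the final consonant of each stem: -nek when the stem ends in a nasal (*nizuhun*, *sim*, *tizem*); -i when the stem ends in a non-nasal consonant (*it*, *sul*, *esimsik*).
*vipak*: final consonant = /k/, non-nasal → -i → *vipaki*.
*lemefam*: final consonant = /m/, a nasal → -nek → *lemefamnek*.

vipaki, lemefamnek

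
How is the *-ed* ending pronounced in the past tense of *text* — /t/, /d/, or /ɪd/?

/ɪd/

The stem *text* ends in /t/ or /d/.
The -ed suffix is realized as /ɪd/ after /t, d/; as /t/ after other voiceless consonants; and as /d/ after other voiced sounds.
So -ed on *text* is pronounced /ɪd/.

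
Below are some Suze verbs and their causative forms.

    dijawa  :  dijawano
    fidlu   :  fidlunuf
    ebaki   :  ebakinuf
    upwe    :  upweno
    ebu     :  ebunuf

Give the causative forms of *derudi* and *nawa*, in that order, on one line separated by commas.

Looking at the last vowel of each stem: -nuf when the last vowel of the stem is a high vowel (*fidlu*, *ebaki*, *ebu*); -no when the last vowel of the stem is a non-high vowel (*dijawa*, *upwe*).
Since the last vowel of *derudi* is /i/ (a high vowel), it takes -nuf, giving *derudinuf*.
*nawa*: last vowel = /a/, a non-high vowel → -no → *nawano*.

derudinuf, nawano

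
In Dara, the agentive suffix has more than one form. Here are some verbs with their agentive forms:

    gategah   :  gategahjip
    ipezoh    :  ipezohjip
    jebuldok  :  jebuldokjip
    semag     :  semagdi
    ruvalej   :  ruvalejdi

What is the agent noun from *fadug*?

fadugdi

The pattern is voicing of the final consonant: -jip when the stem ends in a voiceless consonant (*gategah*, *ipezoh*, *jebuldok*); -di when the stem ends in a voiced consonant (*semag*, *ruvalej*).
The final consonant of *fadug* is /g/, which is voiced, so the suffix is -di, giving *fadugdi*.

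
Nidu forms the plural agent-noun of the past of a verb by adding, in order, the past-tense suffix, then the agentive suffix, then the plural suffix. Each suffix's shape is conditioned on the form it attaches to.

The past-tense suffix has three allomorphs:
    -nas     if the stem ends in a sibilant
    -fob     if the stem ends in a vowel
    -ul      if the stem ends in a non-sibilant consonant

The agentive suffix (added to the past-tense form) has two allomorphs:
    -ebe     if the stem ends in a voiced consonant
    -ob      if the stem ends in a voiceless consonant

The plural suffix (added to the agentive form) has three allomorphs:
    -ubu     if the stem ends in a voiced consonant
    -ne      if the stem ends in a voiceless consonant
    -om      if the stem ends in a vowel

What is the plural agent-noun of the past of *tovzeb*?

*tovzeb*: final sound = /b/, a non-sibilant consonant → -ul → *tovzebul*.
The past-tense form *tovzebul* — final consonant /l/ (voiced) → -ebe → *tovzebulebe*.
Since the final sound of the agentive form *tovzebulebe* is /e/ (a vowel), it takes -om, giving *tovzebulebeom*.

tovzebulebeom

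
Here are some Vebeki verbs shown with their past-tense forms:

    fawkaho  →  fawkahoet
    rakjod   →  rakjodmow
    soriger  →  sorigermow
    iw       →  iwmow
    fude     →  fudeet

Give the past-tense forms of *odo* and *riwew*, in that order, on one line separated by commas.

Looking at the final sound of each stem: -mow when the stem ends in a consonant (*rakjod*, *soriger*, *iw*); -et when the stem ends in a vowel (*fawkaho*, *fude*).
*odo* — final sound /o/ (a vowel) → -et → *odoet*.
*riwew*: final sound = /w/, a consonant → -mow → *riwewmow*.

odoet, riwewmow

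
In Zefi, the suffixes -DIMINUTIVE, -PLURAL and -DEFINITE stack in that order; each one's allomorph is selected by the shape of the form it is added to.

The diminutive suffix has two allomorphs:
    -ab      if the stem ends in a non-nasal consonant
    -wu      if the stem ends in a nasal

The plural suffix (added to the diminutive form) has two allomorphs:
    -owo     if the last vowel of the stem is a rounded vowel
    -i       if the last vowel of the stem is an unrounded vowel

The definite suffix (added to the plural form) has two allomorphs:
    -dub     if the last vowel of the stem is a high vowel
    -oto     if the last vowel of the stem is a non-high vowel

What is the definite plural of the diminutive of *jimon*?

Since the final consonant of *jimon* is /n/ (a nasal), it takes -wu, giving *jimonwu*.
Since the last vowel of the diminutive form *jimonwu* is /u/ (a rounded vowel), it takes -owo, giving *jimonwuowo*.
The last vowel of the plural form *jimonwuowo* is /o/, which is a non-high vowel, so the definite suffix is -oto, giving *jimonwuowooto*.

jimonwuowooto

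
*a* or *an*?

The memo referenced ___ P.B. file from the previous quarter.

a

The indefinite article is chosen by the initial *sound* of the following word, not its spelling.
The initialism *P.B.* is read letter by letter; the first letter, P, is pronounced /piː/, which begins with a consonant sound.
So the article is *a*: The memo referenced a P.B. file from the previous quarter.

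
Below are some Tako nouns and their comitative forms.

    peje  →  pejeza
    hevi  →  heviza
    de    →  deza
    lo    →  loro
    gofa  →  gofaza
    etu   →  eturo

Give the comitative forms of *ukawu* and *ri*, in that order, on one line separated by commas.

The pattern is rounding harmony: -ro when the last vowel of the stem is a rounded vowel (*lo*, *etu*); -za when the last vowel of the stem is an unrounded vowel (*peje*, *hevi*, *de*, *gofa*).
Since the last vowel of *ukawu* is /u/ (a rounded vowel), it takes -ro, giving *ukawuro*.
*ri*: last vowel = /i/, an unrounded vowel → -za → *riza*.

ukawuro, riza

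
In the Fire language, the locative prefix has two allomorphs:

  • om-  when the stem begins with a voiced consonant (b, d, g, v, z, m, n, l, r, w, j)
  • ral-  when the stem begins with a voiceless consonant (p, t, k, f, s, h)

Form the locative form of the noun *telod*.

raltelod

*telod*: first consonant = /t/, voiceless → ral- → *raltelod*.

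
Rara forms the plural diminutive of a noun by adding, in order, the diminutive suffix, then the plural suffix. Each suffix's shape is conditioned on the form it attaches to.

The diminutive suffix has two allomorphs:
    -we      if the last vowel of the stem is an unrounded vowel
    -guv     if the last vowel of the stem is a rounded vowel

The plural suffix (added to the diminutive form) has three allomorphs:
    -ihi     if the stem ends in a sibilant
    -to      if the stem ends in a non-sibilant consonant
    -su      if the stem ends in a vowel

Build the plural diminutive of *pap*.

papwesu

*pap*: last vowel = /a/, an unrounded vowel → -we → *papwe*.
The final sound of the diminutive form *papwe* is /e/, which is a vowel, so the plural suffix is -su, giving *papwesu*.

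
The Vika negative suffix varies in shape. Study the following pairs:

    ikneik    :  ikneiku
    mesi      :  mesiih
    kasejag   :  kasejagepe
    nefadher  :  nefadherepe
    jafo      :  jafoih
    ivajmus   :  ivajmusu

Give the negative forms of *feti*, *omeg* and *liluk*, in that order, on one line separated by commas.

fetiih, omegepe, liluku

Looking at the final sound of each stem: -u when the stem ends in a voiceless consonant (*ikneik*, *ivajmus*); -epe when the stem ends in a voiced consonant (*kasejag*, *nefadher*); -ih when the stem ends in a vowel (*mesi*, *jafo*).
The final sound of *feti* is /i/, which is a vowel, so the suffix is -ih, giving *fetiih*.
*omeg* — final sound /g/ (a voiced consonant) → -epe → *omegepe*.
The final sound of *liluk* is /k/, which is a voiceless consonant, so the suffix is -u, giving *liluku*.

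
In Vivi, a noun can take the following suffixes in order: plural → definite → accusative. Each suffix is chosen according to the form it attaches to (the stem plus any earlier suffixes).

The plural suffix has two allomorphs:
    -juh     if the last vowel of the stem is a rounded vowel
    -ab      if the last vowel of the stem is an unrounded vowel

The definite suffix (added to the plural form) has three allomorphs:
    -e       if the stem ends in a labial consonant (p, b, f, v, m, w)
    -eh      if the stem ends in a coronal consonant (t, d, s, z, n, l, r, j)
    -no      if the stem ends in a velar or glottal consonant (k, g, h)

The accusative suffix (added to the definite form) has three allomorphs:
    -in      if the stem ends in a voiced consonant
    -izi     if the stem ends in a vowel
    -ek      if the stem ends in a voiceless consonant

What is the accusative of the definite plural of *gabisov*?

*gabisov* — last vowel /o/ (a rounded vowel) → -juh → *gabisovjuh*.
The final consonant of the plural form *gabisovjuh* is /h/, which is velar/glottal, so the definite suffix is -no, giving *gabisovjuhno*.
The definite form *gabisovjuhno* — final sound /o/ (a vowel) → -izi → *gabisovjuhnoizi*.

gabisovjuhnoizi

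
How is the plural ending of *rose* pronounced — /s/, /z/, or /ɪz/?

The stem *rose* ends in a sibilant (/s, z, ʃ, ʒ, tʃ, dʒ/).
The plural suffix surfaces as /ɪz/ after sibilants, /s/ after other voiceless consonants, and /z/ after other voiced sounds.
So the plural -s on *rose* is pronounced /ɪz/.

/ɪz/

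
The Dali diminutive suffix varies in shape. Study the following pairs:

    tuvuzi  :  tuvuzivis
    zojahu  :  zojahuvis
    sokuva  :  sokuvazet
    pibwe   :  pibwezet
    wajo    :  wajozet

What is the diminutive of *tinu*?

Looking at the last vowel of each stem: -vis when the last vowel of the stem is a high vowel (*tuvuzi*, *zojahu*); -zet when the last vowel of the stem is a non-high vowel (*sokuva*, *pibwe*, *wajo*).
Since the last vowel of *tinu* is /u/ (a high vowel), it takes -vis, giving *tinuvis*.

tinuvis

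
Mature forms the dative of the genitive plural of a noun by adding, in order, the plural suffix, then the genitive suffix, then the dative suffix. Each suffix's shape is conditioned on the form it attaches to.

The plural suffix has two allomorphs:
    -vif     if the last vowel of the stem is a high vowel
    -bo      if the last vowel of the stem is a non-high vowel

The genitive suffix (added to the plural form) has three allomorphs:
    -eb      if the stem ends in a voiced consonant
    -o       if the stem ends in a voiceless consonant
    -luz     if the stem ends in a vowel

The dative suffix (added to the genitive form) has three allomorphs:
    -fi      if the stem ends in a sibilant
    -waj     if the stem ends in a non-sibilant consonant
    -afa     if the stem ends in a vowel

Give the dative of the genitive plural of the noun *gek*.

The last vowel of *gek* is /e/, which is a non-high vowel, so the plural suffix is -bo, giving *gekbo*.
The final sound of the plural form *gekbo* is /o/, which is a vowel, so the genitive suffix is -luz, giving *gekboluz*.
Since the final sound of the genitive form *gekboluz* is /z/ (a sibilant), it takes -fi, giving *gekboluzfi*.

gekboluzfi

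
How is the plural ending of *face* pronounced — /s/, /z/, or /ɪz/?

/ɪz/

The stem *face* ends in a sibilant (/s, z, ʃ, ʒ, tʃ, dʒ/).
The plural suffix surfaces as /ɪz/ after sibilants, /s/ after other voiceless consonants, and /z/ after other voiced sounds.
So the plural -s on *face* is pronounced /ɪz/.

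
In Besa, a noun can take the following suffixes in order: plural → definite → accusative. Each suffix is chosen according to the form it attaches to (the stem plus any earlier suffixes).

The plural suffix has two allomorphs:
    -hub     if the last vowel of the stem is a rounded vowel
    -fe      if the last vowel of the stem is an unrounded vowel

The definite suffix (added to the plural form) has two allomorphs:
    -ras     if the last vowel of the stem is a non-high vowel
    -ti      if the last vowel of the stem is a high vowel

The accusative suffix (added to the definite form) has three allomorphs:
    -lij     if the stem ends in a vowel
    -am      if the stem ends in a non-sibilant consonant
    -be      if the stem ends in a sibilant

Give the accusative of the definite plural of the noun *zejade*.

zejadeferasbe

*zejade*: last vowel = /e/, an unrounded vowel → -fe → *zejadefe*.
The plural form *zejadefe* — last vowel /e/ (a non-high vowel) → -ras → *zejadeferas*.
The definite form *zejadeferas* — final sound /s/ (a sibilant) → -be → *zejadeferasbe*.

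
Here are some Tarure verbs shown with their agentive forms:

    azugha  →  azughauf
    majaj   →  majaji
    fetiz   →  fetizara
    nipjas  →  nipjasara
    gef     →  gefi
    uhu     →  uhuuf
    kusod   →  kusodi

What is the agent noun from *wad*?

wadi

The pattern is sibilance of the final sound: -ara when the stem ends in a sibilant (*fetiz*, *nipjas*); -i when the stem ends in a non-sibilant consonant (*majaj*, *gef*, *kusod*); -uf when the stem ends in a vowel (*azugha*, *uhu*).
The final sound of *wad* is /d/, which is a non-sibilant consonant, so the suffix is -i, giving *wadi*.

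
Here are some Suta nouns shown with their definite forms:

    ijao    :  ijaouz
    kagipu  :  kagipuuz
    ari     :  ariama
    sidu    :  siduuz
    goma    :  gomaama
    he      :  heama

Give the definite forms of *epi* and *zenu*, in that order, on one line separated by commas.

epiama, zenuuz

The suffix is conditioned by the last vowel: -uz when the last vowel of the stem is a rounded vowel (*ijao*, *kagipu*, *sidu*); -ama when the last vowel of the stem is an unrounded vowel (*ari*, *goma*, *he*).
Since the last vowel of *epi* is /i/ (an unrounded vowel), it takes -ama, giving *epiama*.
The last vowel of *zenu* is /u/, which is a rounded vowel, so the suffix is -uz, giving *zenuuz*.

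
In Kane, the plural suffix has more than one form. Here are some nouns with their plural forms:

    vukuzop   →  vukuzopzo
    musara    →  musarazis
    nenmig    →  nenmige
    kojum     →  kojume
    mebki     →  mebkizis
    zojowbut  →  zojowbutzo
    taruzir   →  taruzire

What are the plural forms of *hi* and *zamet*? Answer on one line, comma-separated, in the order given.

The suffix is conditioned by the final sound: -zo when the stem ends in a voiceless consonant (*vukuzop*, *zojowbut*); -e when the stem ends in a voiced consonant (*nenmig*, *kojum*, *taruzir*); -zis when the stem ends in a vowel (*musara*, *mebki*).
*hi* — final sound /i/ (a vowel) → -zis → *hizis*.
*zamet*: final sound = /t/, a voiceless consonant → -zo → *zametzo*.

hizis, zametzo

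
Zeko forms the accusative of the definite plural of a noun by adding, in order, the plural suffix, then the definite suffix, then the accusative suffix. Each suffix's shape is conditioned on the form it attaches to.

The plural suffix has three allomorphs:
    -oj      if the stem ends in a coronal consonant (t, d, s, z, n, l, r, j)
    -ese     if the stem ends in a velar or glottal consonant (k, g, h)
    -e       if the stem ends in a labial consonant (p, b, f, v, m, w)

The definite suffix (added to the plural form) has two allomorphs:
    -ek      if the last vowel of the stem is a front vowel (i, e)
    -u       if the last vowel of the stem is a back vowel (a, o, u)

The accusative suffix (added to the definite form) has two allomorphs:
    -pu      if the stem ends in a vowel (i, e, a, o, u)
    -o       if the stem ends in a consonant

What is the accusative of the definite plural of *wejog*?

*wejog*: final consonant = /g/, velar/glottal → -ese → *wejogese*.
Since the last vowel of the plural form *wejogese* is /e/ (a front vowel), it takes -ek, giving *wejogeseek*.
The final sound of the definite form *wejogeseek* is /k/, which is a consonant, so the accusative suffix is -o, giving *wejogeseeko*.

wejogeseeko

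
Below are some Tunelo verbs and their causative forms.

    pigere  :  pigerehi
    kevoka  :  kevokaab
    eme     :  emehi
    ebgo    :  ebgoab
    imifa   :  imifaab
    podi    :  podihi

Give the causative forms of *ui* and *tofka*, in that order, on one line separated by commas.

The suffix is conditioned by the last vowel: -hi when the last vowel of the stem is a front vowel (*pigere*, *eme*, *podi*); -ab when the last vowel of the stem is a back vowel (*kevoka*, *ebgo*, *imifa*).
The last vowel of *ui* is /i/, which is a front vowel, so the suffix is -hi, giving *uihi*.
*tofka* — last vowel /a/ (a back vowel) → -ab → *tofkaab*.

uihi, tofkaab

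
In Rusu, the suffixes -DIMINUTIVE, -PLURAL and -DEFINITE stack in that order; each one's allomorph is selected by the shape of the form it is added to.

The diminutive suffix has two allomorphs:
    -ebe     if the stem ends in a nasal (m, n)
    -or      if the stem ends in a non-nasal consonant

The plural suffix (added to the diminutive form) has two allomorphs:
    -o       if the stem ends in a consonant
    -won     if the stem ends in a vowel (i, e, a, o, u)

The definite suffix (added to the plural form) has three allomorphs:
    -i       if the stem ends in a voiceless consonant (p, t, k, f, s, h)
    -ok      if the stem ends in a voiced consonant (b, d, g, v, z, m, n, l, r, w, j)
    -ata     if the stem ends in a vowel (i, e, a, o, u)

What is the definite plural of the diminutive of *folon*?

folonebewonok

The final consonant of *folon* is /n/, which is a nasal, so the diminutive suffix is -ebe, giving *folonebe*.
The diminutive form *folonebe*: final sound = /e/, a vowel → -won → *folonebewon*.
Since the final sound of the plural form *folonebewon* is /n/ (a voiced consonant), it takes -ok, giving *folonebewonok*.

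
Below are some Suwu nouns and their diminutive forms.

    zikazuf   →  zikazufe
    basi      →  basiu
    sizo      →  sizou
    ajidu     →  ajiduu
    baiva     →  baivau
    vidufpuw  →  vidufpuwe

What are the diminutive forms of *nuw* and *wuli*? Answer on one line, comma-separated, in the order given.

nuwe, wuliu

The pattern is consonant vs. vowel: -e when the stem ends in a consonant (*zikazuf*, *vidufpuw*); -u when the stem ends in a vowel (*basi*, *sizo*, *ajidu*, *baiva*).
*nuw*: final sound = /w/, a consonant → -e → *nuwe*.
Since the final sound of *wuli* is /i/ (a vowel), it takes -u, giving *wuliu*.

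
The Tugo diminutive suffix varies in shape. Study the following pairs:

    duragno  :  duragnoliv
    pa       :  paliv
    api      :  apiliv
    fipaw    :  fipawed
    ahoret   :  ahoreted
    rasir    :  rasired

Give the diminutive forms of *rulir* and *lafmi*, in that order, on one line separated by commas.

rulired, lafmiliv

The pattern is consonant vs. vowel: -ed when the stem ends in a consonant (*fipaw*, *ahoret*, *rasir*); -liv when the stem ends in a vowel (*duragno*, *pa*, *api*).
The final sound of *rulir* is /r/, which is a consonant, so the suffix is -ed, giving *rulired*.
Since the final sound of *lafmi* is /i/ (a vowel), it takes -liv, giving *lafmiliv*.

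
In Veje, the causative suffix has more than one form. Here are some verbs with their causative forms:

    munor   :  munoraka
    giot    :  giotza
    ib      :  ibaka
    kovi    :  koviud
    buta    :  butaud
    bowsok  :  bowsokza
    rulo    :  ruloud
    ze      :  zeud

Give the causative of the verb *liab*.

The pattern is voicing of the final sound: -za when the stem ends in a voiceless consonant (*giot*, *bowsok*); -aka when the stem ends in a voiced consonant (*munor*, *ib*); -ud when the stem ends in a vowel (*kovi*, *buta*, *rulo*, *ze*).
The final sound of *liab* is /b/, which is a voiced consonant, so the suffix is -aka, giving *liabaka*.

liabaka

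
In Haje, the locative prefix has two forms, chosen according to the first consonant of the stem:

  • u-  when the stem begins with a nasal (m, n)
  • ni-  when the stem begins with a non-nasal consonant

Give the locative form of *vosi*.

*vosi* — first consonant /v/ (non-nasal) → ni- → *nivosi*.

nivosi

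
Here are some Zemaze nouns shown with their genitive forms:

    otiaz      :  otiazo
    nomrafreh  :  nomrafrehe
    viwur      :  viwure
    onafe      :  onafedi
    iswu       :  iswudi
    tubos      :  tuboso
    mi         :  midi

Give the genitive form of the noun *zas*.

The pattern is sibilance of the final sound: -o when the stem ends in a sibilant (*otiaz*, *tubos*); -e when the stem ends in a non-sibilant consonant (*nomrafreh*, *viwur*); -di when the stem ends in a vowel (*onafe*, *iswu*, *mi*).
The final sound of *zas* is /s/, which is a sibilant, so the suffix is -o, giving *zaso*.

zaso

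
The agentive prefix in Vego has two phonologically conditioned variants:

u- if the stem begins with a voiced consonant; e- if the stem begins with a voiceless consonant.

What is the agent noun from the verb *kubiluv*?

ekubiluv

Since the first consonant of *kubiluv* is /k/ (voiceless), it takes e-, giving *ekubiluv*.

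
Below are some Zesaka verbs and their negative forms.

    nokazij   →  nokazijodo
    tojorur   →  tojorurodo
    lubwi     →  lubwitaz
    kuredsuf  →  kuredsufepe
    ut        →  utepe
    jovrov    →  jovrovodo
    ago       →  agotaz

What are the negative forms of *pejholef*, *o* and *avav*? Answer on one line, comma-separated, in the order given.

pejholefepe, otaz, avavodo

The pattern is voicing of the final sound: -epe when the stem ends in a voiceless consonant (*kuredsuf*, *ut*); -odo when the stem ends in a voiced consonant (*nokazij*, *tojorur*, *jovrov*); -taz when the stem ends in a vowel (*lubwi*, *ago*).
Since the final sound of *pejholef* is /f/ (a voiceless consonant), it takes -epe, giving *pejholefepe*.
*o* — final sound /o/ (a vowel) → -taz → *otaz*.
The final sound of *avav* is /v/, which is a voiced consonant, so the suffix is -odo, giving *avavodo*.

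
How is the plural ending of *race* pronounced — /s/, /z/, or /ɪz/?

The stem *race* ends in a sibilant (/s, z, ʃ, ʒ, tʃ, dʒ/).
The plural suffix surfaces as /ɪz/ after sibilants, /s/ after other voiceless consonants, and /z/ after other voiced sounds.
So the plural -s on *race* is pronounced /ɪz/.

/ɪz/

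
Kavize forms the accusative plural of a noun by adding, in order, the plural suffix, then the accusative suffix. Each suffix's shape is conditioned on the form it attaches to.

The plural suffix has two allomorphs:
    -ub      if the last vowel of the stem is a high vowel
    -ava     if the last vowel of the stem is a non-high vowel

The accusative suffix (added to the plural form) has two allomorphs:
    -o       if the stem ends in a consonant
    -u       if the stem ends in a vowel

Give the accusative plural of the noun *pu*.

Since the last vowel of *pu* is /u/ (a high vowel), it takes -ub, giving *puub*.
The plural form *puub* — final sound /b/ (a consonant) → -o → *puubo*.

puubo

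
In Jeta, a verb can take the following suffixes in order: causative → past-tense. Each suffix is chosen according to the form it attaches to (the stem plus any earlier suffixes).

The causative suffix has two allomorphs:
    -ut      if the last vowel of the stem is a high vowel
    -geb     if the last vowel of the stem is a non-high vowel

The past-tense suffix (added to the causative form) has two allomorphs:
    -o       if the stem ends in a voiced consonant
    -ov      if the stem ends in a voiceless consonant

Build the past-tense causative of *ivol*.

Since the last vowel of *ivol* is /o/ (a non-high vowel), it takes -geb, giving *ivolgeb*.
The causative form *ivolgeb*: final consonant = /b/, voiced → -o → *ivolgebo*.

ivolgebo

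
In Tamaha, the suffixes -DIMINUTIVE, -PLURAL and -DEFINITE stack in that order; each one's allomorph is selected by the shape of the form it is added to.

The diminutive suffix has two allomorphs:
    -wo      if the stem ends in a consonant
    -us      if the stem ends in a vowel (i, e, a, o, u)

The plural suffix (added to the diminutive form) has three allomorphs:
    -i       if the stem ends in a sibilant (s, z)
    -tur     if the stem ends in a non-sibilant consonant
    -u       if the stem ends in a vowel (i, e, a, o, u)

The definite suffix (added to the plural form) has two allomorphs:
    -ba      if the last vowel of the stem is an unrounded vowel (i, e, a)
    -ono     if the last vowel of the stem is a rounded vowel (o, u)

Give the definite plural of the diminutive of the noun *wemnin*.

wemninwouono

*wemnin* — final sound /n/ (a consonant) → -wo → *wemninwo*.
The diminutive form *wemninwo* — final sound /o/ (a vowel) → -u → *wemninwou*.
The plural form *wemninwou*: last vowel = /u/, a rounded vowel → -ono → *wemninwouono*.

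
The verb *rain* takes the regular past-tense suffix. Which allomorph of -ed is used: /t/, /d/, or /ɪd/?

The stem *rain* ends in a voiced sound other than /d/.
The -ed suffix is realized as /ɪd/ after /t, d/; as /t/ after other voiceless consonants; and as /d/ after other voiced sounds.
So -ed on *rain* is pronounced /d/.

/d/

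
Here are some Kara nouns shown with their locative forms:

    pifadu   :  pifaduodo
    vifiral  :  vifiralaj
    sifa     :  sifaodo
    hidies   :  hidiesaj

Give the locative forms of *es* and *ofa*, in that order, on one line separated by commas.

The pattern is consonant vs. vowel: -aj when the stem ends in a consonant (*vifiral*, *hidies*); -odo when the stem ends in a vowel (*pifadu*, *sifa*).
*es*: final sound = /s/, a consonant → -aj → *esaj*.
Since the final sound of *ofa* is /a/ (a vowel), it takes -odo, giving *ofaodo*.

esaj, ofaodo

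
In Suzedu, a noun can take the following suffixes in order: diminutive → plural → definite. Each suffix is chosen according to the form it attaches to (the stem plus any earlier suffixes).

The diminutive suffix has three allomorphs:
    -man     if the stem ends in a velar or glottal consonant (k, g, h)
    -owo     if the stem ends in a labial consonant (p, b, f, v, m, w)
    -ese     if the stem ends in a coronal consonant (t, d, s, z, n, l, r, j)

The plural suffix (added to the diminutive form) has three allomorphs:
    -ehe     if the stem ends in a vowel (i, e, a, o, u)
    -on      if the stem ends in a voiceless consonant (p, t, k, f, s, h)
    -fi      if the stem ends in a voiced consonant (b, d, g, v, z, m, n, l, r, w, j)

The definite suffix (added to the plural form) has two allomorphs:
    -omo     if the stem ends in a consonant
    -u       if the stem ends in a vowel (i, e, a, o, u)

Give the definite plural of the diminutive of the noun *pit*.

piteseeheu

The final consonant of *pit* is /t/, which is coronal, so the diminutive suffix is -ese, giving *pitese*.
The final sound of the diminutive form *pitese* is /e/, which is a vowel, so the plural suffix is -ehe, giving *piteseehe*.
The plural form *piteseehe*: final sound = /e/, a vowel → -u → *piteseeheu*.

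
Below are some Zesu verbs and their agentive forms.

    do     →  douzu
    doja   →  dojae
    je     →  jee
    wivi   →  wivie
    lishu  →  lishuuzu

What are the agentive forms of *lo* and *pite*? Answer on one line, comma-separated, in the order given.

The suffix is conditioned by the last vowel: -uzu when the last vowel of the stem is a rounded vowel (*do*, *lishu*); -e when the last vowel of the stem is an unrounded vowel (*doja*, *je*, *wivi*).
The last vowel of *lo* is /o/, which is a rounded vowel, so the suffix is -uzu, giving *louzu*.
*pite*: last vowel = /e/, an unrounded vowel → -e → *pitee*.

louzu, pitee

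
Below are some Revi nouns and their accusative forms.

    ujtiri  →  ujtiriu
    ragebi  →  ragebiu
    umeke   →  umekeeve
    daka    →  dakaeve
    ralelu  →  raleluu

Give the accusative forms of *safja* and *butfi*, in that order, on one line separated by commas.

The pattern is height harmony: -u when the last vowel of the stem is a high vowel (*ujtiri*, *ragebi*, *ralelu*); -eve when the last vowel of the stem is a non-high vowel (*umeke*, *daka*).
Since the last vowel of *safja* is /a/ (a non-high vowel), it takes -eve, giving *safjaeve*.
*butfi* — last vowel /i/ (a high vowel) → -u → *butfiu*.

safjaeve, butfiu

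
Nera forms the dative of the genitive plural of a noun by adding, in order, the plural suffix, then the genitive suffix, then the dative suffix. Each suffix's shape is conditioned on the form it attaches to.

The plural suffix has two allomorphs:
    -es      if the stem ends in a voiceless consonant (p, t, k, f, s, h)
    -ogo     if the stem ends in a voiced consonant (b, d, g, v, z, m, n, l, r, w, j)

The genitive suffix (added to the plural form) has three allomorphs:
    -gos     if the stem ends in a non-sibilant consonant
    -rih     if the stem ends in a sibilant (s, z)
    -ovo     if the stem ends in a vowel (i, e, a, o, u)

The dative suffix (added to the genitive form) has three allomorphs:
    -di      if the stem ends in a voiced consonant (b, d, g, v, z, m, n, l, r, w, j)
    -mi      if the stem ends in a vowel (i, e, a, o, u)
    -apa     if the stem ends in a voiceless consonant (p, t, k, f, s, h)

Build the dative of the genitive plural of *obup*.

The final consonant of *obup* is /p/, which is voiceless, so the plural suffix is -es, giving *obupes*.
Since the final sound of the plural form *obupes* is /s/ (a sibilant), it takes -rih, giving *obupesrih*.
The final sound of the genitive form *obupesrih* is /h/, which is a voiceless consonant, so the dative suffix is -apa, giving *obupesrihapa*.

obupesrihapa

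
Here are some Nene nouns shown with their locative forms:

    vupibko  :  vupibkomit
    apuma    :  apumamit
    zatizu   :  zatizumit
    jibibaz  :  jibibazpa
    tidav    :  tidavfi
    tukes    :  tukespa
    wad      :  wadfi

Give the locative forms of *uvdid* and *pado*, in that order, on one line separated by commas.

uvdidfi, padomit

Looking at the final sound of each stem: -pa when the stem ends in a sibilant (*jibibaz*, *tukes*); -fi when the stem ends in a non-sibilant consonant (*tidav*, *wad*); -mit when the stem ends in a vowel (*vupibko*, *apuma*, *zatizu*).
*uvdid* — final sound /d/ (a non-sibilant consonant) → -fi → *uvdidfi*.
The final sound of *pado* is /o/, which is a vowel, so the suffix is -mit, giving *padomit*.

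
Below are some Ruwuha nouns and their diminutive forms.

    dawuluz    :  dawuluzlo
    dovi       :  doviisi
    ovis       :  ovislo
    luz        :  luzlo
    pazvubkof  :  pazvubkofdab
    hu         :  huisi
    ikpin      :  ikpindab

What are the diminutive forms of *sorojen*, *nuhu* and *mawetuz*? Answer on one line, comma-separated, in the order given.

sorojendab, nuhuisi, mawetuzlo

The suffix is conditioned by the final sound: -lo when the stem ends in a sibilant (*dawuluz*, *ovis*, *luz*); -dab when the stem ends in a non-sibilant consonant (*pazvubkof*, *ikpin*); -isi when the stem ends in a vowel (*dovi*, *hu*).
*sorojen* — final sound /n/ (a non-sibilant consonant) → -dab → *sorojendab*.
*nuhu*: final sound = /u/, a vowel → -isi → *nuhuisi*.
The final sound of *mawetuz* is /z/, which is a sibilant, so the suffix is -lo, giving *mawetuzlo*.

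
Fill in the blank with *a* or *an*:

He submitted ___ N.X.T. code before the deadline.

an

The indefinite article is chosen by the initial *sound* of the following word, not its spelling.
The initialism *N.X.T.* is read letter by letter; the first letter, N, is pronounced /ɛn/, which begins with a vowel sound.
So the article is *an*: He submitted an N.X.T. code before the deadline.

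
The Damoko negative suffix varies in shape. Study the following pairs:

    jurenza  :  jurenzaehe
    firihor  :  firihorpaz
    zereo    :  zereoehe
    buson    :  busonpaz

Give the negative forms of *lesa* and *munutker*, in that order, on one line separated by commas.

The pattern is consonant vs. vowel: -paz when the stem ends in a consonant (*firihor*, *buson*); -ehe when the stem ends in a vowel (*jurenza*, *zereo*).
*lesa* — final sound /a/ (a vowel) → -ehe → *lesaehe*.
Since the final sound of *munutker* is /r/ (a consonant), it takes -paz, giving *munutkerpaz*.

lesaehe, munutkerpaz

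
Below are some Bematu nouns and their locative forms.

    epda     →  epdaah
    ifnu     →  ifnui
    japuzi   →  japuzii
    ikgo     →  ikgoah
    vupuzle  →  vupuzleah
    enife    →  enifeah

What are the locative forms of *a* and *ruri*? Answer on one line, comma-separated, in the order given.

The pattern is height harmony: -i when the last vowel of the stem is a high vowel (*ifnu*, *japuzi*); -ah when the last vowel of the stem is a non-high vowel (*epda*, *ikgo*, *vupuzle*, *enife*).
Since the last vowel of *a* is /a/ (a non-high vowel), it takes -ah, giving *aah*.
*ruri* — last vowel /i/ (a high vowel) → -i → *rurii*.

aah, rurii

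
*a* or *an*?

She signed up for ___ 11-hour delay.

The indefinite article is chosen by the initial *sound* of the following word, not its spelling.
The number *11* is spoken "eleven", beginning with /ɪˈlɛvən/ — a vowel sound.
So the article is *an*: She signed up for an 11-hour delay.

an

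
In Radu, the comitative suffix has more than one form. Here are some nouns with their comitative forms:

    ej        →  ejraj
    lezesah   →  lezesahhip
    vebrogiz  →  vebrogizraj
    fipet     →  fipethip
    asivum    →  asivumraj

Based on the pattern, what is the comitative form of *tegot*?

Looking at the final consonant of each stem: -hip when the stem ends in a voiceless consonant (*lezesah*, *fipet*); -raj when the stem ends in a voiced consonant (*ej*, *vebrogiz*, *asivum*).
*tegot* — final consonant /t/ (voiceless) → -hip → *tegothip*.

tegothip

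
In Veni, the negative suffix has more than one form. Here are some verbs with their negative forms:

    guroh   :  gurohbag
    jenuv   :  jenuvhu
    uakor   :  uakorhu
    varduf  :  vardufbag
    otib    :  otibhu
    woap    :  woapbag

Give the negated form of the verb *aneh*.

anehbag

The pattern is voicing of the final consonant: -bag when the stem ends in a voiceless consonant (*guroh*, *varduf*, *woap*); -hu when the stem ends in a voiced consonant (*jenuv*, *uakor*, *otib*).
*aneh* — final consonant /h/ (voiceless) → -bag → *anehbag*.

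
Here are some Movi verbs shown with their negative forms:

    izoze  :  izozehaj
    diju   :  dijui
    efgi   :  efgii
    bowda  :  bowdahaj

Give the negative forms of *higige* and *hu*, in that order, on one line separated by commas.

The pattern is height harmony: -i when the last vowel of the stem is a high vowel (*diju*, *efgi*); -haj when the last vowel of the stem is a non-high vowel (*izoze*, *bowda*).
The last vowel of *higige* is /e/, which is a non-high vowel, so the suffix is -haj, giving *higigehaj*.
The last vowel of *hu* is /u/, which is a high vowel, so the suffix is -i, giving *hui*.

higigehaj, hui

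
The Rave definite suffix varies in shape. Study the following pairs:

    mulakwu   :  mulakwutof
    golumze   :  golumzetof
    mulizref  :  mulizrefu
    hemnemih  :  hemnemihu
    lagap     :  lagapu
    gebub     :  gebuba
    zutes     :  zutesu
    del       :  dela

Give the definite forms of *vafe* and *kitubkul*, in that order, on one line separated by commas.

The suffix is conditioned by the final sound: -u when the stem ends in a voiceless consonant (*mulizref*, *hemnemih*, *lagap*, *zutes*); -a when the stem ends in a voiced consonant (*gebub*, *del*); -tof when the stem ends in a vowel (*mulakwu*, *golumze*).
*vafe*: final sound = /e/, a vowel → -tof → *vafetof*.
*kitubkul* — final sound /l/ (a voiced consonant) → -a → *kitubkula*.

vafetof, kitubkula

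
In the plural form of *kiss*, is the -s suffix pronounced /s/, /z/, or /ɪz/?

The stem *kiss* ends in a sibilant (/s, z, ʃ, ʒ, tʃ, dʒ/).
The plural suffix surfaces as /ɪz/ after sibilants, /s/ after other voiceless consonants, and /z/ after other voiced sounds.
So the plural -s on *kiss* is pronounced /ɪz/.

/ɪz/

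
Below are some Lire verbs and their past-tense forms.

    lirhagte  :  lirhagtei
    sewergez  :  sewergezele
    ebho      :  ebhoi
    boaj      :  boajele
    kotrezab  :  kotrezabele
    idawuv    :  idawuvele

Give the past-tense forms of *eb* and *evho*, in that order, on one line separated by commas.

ebele, evhoi

The alternation tracks the final sound of the stem — -ele when the stem ends in a consonant (*sewergez*, *boaj*, *kotrezab*, *idawuv*); -i when the stem ends in a vowel (*lirhagte*, *ebho*).
The final sound of *eb* is /b/, which is a consonant, so the suffix is -ele, giving *ebele*.
The final sound of *evho* is /o/, which is a vowel, so the suffix is -i, giving *evhoi*.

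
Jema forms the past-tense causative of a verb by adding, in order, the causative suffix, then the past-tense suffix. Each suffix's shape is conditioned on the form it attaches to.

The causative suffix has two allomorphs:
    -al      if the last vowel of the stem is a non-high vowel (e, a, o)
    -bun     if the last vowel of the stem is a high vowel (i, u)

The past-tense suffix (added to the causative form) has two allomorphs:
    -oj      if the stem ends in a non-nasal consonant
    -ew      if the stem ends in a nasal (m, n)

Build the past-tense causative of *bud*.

Since the last vowel of *bud* is /u/ (a high vowel), it takes -bun, giving *budbun*.
The causative form *budbun* — final consonant /n/ (a nasal) → -ew → *budbunew*.

budbunew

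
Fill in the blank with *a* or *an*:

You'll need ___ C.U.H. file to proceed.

The indefinite article is chosen by the initial *sound* of the following word, not its spelling.
The initialism *C.U.H.* is read letter by letter; the first letter, C, is pronounced /siː/, which begins with a consonant sound.
So the article is *a*: You'll need a C.U.H. file to proceed.

a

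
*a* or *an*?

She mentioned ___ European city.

The indefinite article is chosen by the initial *sound* of the following word, not its spelling.
*European* begins with the sound /jʊ/ (eu pronounced /jʊ/) — a consonant sound.
So the article is *a*: She mentioned a European city.

a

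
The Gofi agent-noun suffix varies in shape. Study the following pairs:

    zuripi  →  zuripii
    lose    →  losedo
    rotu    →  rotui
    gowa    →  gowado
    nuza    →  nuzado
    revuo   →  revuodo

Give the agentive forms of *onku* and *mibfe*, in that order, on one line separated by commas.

The pattern is height harmony: -i when the last vowel of the stem is a high vowel (*zuripi*, *rotu*); -do when the last vowel of the stem is a non-high vowel (*lose*, *gowa*, *nuza*, *revuo*).
*onku*: last vowel = /u/, a high vowel → -i → *onkui*.
The last vowel of *mibfe* is /e/, which is a non-high vowel, so the suffix is -do, giving *mibfedo*.

onkui, mibfedo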